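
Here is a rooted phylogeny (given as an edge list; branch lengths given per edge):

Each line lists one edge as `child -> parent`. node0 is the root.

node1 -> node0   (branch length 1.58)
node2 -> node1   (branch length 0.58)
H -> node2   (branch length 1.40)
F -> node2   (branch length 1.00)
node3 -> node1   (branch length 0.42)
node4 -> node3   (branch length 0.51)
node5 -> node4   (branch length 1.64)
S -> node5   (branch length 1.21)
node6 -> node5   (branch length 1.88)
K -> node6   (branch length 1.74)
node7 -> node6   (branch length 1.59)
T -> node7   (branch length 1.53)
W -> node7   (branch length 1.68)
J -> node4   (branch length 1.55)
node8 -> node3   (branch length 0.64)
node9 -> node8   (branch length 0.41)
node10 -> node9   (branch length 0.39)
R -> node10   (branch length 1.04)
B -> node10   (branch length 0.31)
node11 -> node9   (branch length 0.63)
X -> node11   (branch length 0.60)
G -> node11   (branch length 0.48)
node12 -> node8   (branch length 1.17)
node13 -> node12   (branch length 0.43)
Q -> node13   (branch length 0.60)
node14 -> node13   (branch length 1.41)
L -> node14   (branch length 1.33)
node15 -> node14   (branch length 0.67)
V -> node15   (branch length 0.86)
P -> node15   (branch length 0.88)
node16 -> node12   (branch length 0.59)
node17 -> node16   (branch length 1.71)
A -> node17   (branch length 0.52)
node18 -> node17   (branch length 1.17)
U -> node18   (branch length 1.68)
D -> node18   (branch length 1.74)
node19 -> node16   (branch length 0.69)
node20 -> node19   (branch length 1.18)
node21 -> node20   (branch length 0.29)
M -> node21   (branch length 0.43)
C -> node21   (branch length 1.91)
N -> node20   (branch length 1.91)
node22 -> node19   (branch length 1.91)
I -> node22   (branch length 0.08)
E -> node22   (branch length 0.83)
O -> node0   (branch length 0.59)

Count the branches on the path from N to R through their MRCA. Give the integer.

The MRCA of N and R is the node subtending (((R,B),(X,G)),((Q,(L,(V,P))),((A,(U,D)),(((M,C),N),(I,E))))).
From N up to that node: 5 branches. From R up to the same node: 3 branches. Total: 5 + 3 = 8.

8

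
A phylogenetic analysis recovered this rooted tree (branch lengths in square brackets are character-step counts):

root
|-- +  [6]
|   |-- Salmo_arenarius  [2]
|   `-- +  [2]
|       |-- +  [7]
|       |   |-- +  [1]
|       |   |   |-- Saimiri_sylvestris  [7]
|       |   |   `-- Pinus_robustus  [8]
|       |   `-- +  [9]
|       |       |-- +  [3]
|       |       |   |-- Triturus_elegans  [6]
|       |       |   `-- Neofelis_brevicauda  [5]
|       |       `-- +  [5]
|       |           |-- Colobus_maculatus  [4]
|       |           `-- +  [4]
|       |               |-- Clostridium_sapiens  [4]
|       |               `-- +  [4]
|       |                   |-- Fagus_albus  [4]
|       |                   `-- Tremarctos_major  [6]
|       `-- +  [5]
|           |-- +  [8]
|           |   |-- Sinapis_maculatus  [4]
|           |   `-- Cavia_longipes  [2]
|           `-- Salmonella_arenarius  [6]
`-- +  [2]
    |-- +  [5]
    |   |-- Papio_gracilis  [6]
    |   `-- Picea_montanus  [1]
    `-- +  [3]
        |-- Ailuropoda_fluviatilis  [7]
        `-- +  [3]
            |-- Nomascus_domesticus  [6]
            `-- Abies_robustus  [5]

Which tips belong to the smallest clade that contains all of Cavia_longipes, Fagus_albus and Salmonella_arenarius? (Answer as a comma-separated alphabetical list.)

Cavia_longipes, Clostridium_sapiens, Colobus_maculatus, Fagus_albus, Neofelis_brevicauda, Pinus_robustus, Saimiri_sylvestris, Salmonella_arenarius, Sinapis_maculatus, Tremarctos_major, Triturus_elegans

Tracing Cavia_longipes: it sits inside (Sinapis_maculatus,Cavia_longipes).
Tracing Fagus_albus: it sits inside (Fagus_albus,Tremarctos_major).
Tracing Salmonella_arenarius: it sits inside ((Sinapis_maculatus,Cavia_longipes),Salmonella_arenarius).
The smallest clade enclosing all 3 is (((Saimiri_sylvestris,Pinus_robustus),((Triturus_elegans,Neofelis_brevicauda),(Colobus_maculatus,(Clostridium_sapiens,(Fagus_albus,Tremarctos_major))))),((Sinapis_maculatus,Cavia_longipes),Salmonella_arenarius)); the answer is its 11 terminal taxa in alphabetical order.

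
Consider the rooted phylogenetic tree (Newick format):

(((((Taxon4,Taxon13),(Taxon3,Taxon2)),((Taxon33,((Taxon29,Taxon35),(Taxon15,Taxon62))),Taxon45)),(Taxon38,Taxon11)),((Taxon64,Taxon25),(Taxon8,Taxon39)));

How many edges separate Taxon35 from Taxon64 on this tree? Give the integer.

10

The MRCA of Taxon35 and Taxon64 is the root of the tree.
From Taxon35 up to that node: 7 branches. From Taxon64 up to the same node: 3 branches. Total: 7 + 3 = 10.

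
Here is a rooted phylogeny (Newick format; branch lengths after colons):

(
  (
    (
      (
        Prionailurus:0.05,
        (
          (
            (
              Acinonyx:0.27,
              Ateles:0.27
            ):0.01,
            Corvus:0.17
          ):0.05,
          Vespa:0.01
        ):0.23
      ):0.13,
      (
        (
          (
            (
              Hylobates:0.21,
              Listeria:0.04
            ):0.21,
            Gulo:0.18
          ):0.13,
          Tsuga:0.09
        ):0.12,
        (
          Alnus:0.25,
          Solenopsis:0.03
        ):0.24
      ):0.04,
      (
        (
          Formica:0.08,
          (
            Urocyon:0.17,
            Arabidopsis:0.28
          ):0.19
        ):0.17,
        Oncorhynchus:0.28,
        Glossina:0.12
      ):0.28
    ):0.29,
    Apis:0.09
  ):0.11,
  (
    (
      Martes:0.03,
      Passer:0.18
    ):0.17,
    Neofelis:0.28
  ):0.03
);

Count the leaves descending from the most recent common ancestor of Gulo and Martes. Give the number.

20

The MRCA of Gulo and Martes is the root, so the clade is the entire tree.
That clade contains 20 terminal taxa: Acinonyx, Alnus, Apis, Arabidopsis, Ateles, Corvus, Formica, Glossina, Gulo, Hylobates, Listeria, Martes, Neofelis, Oncorhynchus, Passer, Prionailurus, Solenopsis, Tsuga, Urocyon, Vespa.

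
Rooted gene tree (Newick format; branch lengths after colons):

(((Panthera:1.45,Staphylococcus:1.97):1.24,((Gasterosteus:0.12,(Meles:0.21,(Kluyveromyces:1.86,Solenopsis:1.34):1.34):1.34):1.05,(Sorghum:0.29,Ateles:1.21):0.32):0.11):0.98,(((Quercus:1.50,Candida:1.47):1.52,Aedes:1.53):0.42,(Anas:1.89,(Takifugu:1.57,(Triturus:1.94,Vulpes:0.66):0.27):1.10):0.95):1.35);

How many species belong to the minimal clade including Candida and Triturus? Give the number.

7

The MRCA of Candida and Triturus is the node subtending (((Quercus,Candida),Aedes),(Anas,(Takifugu,(Triturus,Vulpes)))).
That clade contains 7 terminal taxa: Aedes, Anas, Candida, Quercus, Takifugu, Triturus, Vulpes.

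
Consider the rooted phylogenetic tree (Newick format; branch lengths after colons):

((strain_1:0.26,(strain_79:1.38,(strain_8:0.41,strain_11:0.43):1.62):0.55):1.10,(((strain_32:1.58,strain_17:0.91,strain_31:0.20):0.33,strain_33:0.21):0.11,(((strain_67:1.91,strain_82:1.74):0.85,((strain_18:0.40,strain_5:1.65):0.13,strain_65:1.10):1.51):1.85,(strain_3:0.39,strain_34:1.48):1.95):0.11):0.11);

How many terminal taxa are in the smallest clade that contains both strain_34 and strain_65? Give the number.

7

The MRCA of strain_34 and strain_65 is the node subtending (((strain_67,strain_82),((strain_18,strain_5),strain_65)),(strain_3,strain_34)).
That clade contains 7 terminal taxa: strain_18, strain_3, strain_34, strain_5, strain_65, strain_67, strain_82.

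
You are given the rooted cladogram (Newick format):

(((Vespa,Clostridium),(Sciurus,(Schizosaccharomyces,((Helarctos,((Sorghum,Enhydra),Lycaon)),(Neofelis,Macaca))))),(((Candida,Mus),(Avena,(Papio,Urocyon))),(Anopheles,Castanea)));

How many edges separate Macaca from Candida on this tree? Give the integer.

10

The MRCA of Macaca and Candida is the root of the tree.
From Macaca up to that node: 6 branches. From Candida up to the same node: 4 branches. Total: 6 + 4 = 10.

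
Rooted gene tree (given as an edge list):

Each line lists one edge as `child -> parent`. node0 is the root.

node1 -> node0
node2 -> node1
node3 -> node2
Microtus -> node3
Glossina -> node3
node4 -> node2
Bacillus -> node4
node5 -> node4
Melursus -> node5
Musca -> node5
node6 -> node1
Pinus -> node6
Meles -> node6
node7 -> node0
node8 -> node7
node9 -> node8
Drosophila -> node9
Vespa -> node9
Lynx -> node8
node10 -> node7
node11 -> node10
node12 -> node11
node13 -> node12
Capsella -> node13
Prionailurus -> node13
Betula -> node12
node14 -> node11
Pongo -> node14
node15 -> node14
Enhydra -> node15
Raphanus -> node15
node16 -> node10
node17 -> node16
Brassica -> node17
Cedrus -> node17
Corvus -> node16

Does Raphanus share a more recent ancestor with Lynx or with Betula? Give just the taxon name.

Betula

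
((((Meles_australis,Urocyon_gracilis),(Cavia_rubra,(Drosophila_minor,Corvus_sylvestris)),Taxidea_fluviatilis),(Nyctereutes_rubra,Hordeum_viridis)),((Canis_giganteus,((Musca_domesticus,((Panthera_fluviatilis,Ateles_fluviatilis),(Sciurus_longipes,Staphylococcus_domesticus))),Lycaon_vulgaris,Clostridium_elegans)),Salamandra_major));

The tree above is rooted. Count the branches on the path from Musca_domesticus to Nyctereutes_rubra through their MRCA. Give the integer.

8

The MRCA of Musca_domesticus and Nyctereutes_rubra is the root of the tree.
From Musca_domesticus up to that node: 5 branches. From Nyctereutes_rubra up to the same node: 3 branches. Total: 5 + 3 = 8.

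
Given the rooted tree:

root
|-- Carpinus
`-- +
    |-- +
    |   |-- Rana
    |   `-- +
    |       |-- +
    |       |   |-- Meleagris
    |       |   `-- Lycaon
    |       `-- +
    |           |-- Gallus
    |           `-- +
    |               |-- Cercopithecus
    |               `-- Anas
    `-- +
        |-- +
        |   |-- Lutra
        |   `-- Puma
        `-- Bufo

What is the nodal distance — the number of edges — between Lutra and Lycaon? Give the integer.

7

The MRCA of Lutra and Lycaon is the node subtending ((Rana,((Meleagris,Lycaon),(Gallus,(Cercopithecus,Anas)))),((Lutra,Puma),Bufo)).
From Lutra up to that node: 3 branches. From Lycaon up to the same node: 4 branches. Total: 3 + 4 = 7.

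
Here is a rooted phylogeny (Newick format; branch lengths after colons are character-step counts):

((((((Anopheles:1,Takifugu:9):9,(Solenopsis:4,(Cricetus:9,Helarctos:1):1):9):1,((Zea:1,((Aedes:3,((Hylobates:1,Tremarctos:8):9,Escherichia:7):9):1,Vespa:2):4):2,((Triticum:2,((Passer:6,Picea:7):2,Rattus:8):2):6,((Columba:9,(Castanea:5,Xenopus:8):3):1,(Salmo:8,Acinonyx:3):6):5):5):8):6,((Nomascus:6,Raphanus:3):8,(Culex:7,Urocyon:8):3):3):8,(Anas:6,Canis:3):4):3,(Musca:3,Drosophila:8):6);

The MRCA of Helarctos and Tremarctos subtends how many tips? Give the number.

20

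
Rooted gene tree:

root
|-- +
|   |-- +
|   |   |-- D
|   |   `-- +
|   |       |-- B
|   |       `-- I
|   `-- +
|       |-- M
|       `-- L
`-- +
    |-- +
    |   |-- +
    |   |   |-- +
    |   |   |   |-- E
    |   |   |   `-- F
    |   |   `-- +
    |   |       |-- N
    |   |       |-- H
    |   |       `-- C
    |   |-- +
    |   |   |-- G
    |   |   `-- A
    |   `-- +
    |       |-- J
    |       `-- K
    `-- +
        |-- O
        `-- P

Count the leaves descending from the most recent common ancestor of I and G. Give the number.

The MRCA of I and G is the root, so the clade is the entire tree.
That clade contains 16 terminal taxa: A, B, C, D, E, F, G, H, I, J, K, L, M, N, O, P.

16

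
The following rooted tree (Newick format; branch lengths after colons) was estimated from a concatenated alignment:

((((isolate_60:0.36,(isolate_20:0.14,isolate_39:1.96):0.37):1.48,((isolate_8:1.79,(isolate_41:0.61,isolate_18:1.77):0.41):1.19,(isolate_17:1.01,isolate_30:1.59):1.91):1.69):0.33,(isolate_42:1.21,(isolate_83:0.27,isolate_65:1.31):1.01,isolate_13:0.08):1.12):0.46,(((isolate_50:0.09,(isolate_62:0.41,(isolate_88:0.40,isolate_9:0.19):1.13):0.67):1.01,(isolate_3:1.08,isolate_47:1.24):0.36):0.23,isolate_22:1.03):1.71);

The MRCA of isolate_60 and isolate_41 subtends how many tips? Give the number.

8

The MRCA of isolate_60 and isolate_41 is the node subtending ((isolate_60,(isolate_20,isolate_39)),((isolate_8,(isolate_41,isolate_18)),(isolate_17,isolate_30))).
That clade contains 8 terminal taxa: isolate_17, isolate_18, isolate_20, isolate_30, isolate_39, isolate_41, isolate_60, isolate_8.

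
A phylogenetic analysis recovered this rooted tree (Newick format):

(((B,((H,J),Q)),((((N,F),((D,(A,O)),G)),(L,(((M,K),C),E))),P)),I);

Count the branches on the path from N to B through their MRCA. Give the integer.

The MRCA of N and B is the node subtending ((B,((H,J),Q)),((((N,F),((D,(A,O)),G)),(L,(((M,K),C),E))),P)).
From N up to that node: 5 branches. From B up to the same node: 2 branches. Total: 5 + 2 = 7.

7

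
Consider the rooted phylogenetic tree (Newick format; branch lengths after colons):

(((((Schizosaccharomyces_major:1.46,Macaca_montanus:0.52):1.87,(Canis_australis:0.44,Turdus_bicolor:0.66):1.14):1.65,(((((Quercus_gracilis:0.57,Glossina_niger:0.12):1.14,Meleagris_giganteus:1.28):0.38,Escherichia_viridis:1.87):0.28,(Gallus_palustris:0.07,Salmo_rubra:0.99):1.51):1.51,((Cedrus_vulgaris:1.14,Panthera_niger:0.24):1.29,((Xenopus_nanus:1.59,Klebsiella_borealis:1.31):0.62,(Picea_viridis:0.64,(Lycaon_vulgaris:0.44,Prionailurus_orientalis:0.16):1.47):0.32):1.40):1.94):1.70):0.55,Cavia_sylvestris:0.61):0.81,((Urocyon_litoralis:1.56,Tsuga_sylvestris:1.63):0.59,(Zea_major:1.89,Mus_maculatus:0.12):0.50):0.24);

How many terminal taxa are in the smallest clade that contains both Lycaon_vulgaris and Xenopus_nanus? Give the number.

The MRCA of Lycaon_vulgaris and Xenopus_nanus is the node subtending ((Xenopus_nanus,Klebsiella_borealis),(Picea_viridis,(Lycaon_vulgaris,Prionailurus_orientalis))).
That clade contains 5 terminal taxa: Klebsiella_borealis, Lycaon_vulgaris, Picea_viridis, Prionailurus_orientalis, Xenopus_nanus.

5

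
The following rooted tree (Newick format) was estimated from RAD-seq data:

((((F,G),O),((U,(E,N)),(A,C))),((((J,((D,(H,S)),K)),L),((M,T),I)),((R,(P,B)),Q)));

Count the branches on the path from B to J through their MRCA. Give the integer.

8

The MRCA of B and J is the node subtending ((((J,((D,(H,S)),K)),L),((M,T),I)),((R,(P,B)),Q)).
From B up to that node: 4 branches. From J up to the same node: 4 branches. Total: 4 + 4 = 8.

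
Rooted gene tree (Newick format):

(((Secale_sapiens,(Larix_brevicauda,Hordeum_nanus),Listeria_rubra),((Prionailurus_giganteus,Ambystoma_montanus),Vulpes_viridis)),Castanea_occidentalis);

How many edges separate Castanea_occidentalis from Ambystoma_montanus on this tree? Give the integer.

The MRCA of Castanea_occidentalis and Ambystoma_montanus is the root of the tree.
From Castanea_occidentalis up to that node: 1 branch. From Ambystoma_montanus up to the same node: 4 branches. Total: 1 + 4 = 5.

5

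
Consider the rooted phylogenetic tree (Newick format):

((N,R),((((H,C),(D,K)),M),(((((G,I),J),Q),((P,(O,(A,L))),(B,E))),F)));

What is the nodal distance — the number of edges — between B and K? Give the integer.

9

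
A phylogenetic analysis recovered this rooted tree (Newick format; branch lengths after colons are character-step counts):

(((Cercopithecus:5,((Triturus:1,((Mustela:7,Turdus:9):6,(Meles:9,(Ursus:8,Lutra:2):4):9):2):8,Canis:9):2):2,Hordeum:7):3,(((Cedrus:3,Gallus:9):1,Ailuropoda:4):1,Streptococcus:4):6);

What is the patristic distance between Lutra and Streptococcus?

The path runs Lutra → … → MRCA → … → Streptococcus; the MRCA is the root of the tree.
Branch lengths along that path: 2 + 4 + 9 + 2 + 8 + 2 + 2 + 3 + 6 + 4 = 42.

42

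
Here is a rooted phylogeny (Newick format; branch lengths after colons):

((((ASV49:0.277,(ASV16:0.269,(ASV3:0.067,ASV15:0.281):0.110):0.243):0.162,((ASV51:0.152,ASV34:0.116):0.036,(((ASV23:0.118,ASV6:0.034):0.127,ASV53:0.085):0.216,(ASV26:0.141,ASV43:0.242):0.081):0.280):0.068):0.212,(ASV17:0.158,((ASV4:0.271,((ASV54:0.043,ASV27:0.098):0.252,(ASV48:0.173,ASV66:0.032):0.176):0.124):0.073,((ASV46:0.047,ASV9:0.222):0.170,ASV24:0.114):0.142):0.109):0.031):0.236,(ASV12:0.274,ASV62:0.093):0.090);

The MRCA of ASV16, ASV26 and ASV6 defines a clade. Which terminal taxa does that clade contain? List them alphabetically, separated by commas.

Tracing ASV16: it sits inside (ASV16,(ASV3,ASV15)).
Tracing ASV26: it sits inside (ASV26,ASV43).
Tracing ASV6: it sits inside (ASV23,ASV6).
The smallest clade enclosing all 3 is ((ASV49,(ASV16,(ASV3,ASV15))),((ASV51,ASV34),(((ASV23,ASV6),ASV53),(ASV26,ASV43)))); the answer is its 11 terminal taxa in alphabetical order.

ASV15, ASV16, ASV23, ASV26, ASV3, ASV34, ASV43, ASV49, ASV51, ASV53, ASV6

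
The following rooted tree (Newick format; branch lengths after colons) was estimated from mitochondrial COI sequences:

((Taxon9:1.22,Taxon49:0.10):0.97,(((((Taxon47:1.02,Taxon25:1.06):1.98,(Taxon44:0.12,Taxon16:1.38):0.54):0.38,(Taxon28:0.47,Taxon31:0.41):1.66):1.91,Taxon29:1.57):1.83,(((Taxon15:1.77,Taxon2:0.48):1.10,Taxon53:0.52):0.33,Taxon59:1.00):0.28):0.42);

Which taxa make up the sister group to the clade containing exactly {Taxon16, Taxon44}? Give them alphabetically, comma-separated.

The clade containing exactly {Taxon16, Taxon44} attaches to the tree at the node subtending ((Taxon47,Taxon25),(Taxon44,Taxon16)).
The other lineage descending from that same node — the sister group — is (Taxon47,Taxon25); its 2 tips in alphabetical order are the answer.

Taxon25, Taxon47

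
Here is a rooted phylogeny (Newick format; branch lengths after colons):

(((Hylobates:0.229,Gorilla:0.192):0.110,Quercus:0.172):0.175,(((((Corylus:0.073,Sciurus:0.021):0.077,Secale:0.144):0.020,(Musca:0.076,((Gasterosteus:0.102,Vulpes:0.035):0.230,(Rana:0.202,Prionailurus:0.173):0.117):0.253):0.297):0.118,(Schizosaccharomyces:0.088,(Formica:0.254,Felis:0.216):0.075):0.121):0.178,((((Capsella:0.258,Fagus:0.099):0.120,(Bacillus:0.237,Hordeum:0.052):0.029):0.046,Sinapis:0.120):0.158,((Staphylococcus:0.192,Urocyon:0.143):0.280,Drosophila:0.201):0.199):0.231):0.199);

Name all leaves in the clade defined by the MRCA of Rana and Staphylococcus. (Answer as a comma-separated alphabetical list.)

Tracing Rana: it sits inside (Rana,Prionailurus).
Tracing Staphylococcus: it sits inside (Staphylococcus,Urocyon).
The smallest clade enclosing both is (((((Corylus,Sciurus),Secale),(Musca,((Gasterosteus,Vulpes),(Rana,Prionailurus)))),(Schizosaccharomyces,(Formica,Felis))),((((Capsella,Fagus),(Bacillus,Hordeum)),Sinapis),((Staphylococcus,Urocyon),Drosophila))); the answer is its 19 terminal taxa in alphabetical order.

Bacillus, Capsella, Corylus, Drosophila, Fagus, Felis, Formica, Gasterosteus, Hordeum, Musca, Prionailurus, Rana, Schizosaccharomyces, Sciurus, Secale, Sinapis, Staphylococcus, Urocyon, Vulpes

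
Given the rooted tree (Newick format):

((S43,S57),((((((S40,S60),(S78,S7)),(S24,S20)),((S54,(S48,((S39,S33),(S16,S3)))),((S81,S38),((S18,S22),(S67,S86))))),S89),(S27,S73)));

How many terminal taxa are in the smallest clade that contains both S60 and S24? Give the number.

6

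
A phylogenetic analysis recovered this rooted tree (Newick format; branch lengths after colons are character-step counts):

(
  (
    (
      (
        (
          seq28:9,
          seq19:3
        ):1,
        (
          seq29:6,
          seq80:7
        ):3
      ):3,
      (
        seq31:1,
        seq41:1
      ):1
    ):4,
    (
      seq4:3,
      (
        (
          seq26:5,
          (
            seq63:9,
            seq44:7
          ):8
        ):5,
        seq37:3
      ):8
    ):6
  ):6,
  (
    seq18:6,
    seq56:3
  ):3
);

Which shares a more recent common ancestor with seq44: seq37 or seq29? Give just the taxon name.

seq37

The MRCA of seq44 and seq37 subtends ((seq26,(seq63,seq44)),seq37) (4 taxa).
The MRCA of seq44 and seq29 subtends ((((seq28,seq19),(seq29,seq80)),(seq31,seq41)),(seq4,((seq26,(seq63,seq44)),seq37))) (11 taxa).
The first is nested inside the second, so seq44 shares a more recent common ancestor with seq37.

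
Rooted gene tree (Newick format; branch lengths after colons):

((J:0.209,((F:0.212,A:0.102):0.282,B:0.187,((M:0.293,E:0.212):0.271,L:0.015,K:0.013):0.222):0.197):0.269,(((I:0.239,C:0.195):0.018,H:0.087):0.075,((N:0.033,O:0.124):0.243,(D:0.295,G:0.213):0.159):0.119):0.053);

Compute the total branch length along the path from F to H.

1.175

The path runs F → … → MRCA → … → H; the MRCA is the root of the tree.
Branch lengths along that path: 0.212 + 0.282 + 0.197 + 0.269 + 0.053 + 0.075 + 0.087 = 1.175.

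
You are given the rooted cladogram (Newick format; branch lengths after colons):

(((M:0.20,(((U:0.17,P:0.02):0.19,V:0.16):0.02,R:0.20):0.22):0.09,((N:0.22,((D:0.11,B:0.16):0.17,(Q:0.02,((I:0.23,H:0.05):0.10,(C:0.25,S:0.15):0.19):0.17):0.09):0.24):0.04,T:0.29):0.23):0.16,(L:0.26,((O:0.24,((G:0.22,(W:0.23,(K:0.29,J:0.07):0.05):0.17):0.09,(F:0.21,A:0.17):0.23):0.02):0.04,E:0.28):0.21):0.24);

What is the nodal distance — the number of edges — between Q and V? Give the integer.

9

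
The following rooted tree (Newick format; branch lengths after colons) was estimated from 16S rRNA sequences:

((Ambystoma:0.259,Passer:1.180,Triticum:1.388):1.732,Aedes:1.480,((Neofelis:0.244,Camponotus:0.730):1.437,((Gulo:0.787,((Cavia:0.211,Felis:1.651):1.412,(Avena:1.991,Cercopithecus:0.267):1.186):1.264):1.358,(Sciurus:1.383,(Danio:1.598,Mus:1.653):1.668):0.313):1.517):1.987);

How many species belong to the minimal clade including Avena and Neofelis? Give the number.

The MRCA of Avena and Neofelis is the node subtending ((Neofelis,Camponotus),((Gulo,((Cavia,Felis),(Avena,Cercopithecus))),(Sciurus,(Danio,Mus)))).
That clade contains 10 terminal taxa: Avena, Camponotus, Cavia, Cercopithecus, Danio, Felis, Gulo, Mus, Neofelis, Sciurus.

10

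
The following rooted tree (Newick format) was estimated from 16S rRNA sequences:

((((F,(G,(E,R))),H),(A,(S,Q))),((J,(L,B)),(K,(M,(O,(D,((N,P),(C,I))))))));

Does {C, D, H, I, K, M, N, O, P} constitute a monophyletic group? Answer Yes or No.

No

The MRCA of the listed taxa is the root, so the smallest clade containing them is the whole tree.
That clade also contains A, B, E, F, G, J, L, Q, R, S, which are not in the proposed group, so the group is not monophyletic.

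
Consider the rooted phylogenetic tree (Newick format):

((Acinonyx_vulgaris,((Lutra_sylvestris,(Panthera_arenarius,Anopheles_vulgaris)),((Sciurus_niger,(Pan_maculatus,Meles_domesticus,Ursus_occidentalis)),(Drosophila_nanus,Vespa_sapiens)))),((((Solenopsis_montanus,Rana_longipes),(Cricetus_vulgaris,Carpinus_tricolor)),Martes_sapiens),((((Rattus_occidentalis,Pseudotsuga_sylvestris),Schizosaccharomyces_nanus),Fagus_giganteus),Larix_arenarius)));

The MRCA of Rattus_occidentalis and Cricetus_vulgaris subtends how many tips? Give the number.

10

The MRCA of Rattus_occidentalis and Cricetus_vulgaris is the node subtending ((((Solenopsis_montanus,Rana_longipes),(Cricetus_vulgaris,Carpinus_tricolor)),Martes_sapiens),((((Rattus_occidentalis,Pseudotsuga_sylvestris),Schizosaccharomyces_nanus),Fagus_giganteus),Larix_arenarius)).
That clade contains 10 terminal taxa: Carpinus_tricolor, Cricetus_vulgaris, Fagus_giganteus, Larix_arenarius, Martes_sapiens, Pseudotsuga_sylvestris, Rana_longipes, Rattus_occidentalis, Schizosaccharomyces_nanus, Solenopsis_montanus.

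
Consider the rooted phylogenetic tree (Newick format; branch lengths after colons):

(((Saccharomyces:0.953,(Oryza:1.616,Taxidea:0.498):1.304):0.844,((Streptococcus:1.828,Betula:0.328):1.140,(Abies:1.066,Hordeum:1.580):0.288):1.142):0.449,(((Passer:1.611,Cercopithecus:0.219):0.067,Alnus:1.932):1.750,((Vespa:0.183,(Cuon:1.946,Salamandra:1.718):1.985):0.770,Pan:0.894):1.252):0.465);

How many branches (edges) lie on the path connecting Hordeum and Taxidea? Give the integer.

6

The MRCA of Hordeum and Taxidea is the node subtending ((Saccharomyces,(Oryza,Taxidea)),((Streptococcus,Betula),(Abies,Hordeum))).
From Hordeum up to that node: 3 branches. From Taxidea up to the same node: 3 branches. Total: 3 + 3 = 6.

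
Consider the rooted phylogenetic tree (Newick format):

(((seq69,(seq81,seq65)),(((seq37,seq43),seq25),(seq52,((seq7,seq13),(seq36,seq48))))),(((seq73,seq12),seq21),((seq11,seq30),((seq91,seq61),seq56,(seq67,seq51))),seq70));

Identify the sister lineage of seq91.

seq91 attaches to the tree at the node subtending (seq91,seq61).
The other lineage descending from that same node — the sister group — is the single tip seq61.

seq61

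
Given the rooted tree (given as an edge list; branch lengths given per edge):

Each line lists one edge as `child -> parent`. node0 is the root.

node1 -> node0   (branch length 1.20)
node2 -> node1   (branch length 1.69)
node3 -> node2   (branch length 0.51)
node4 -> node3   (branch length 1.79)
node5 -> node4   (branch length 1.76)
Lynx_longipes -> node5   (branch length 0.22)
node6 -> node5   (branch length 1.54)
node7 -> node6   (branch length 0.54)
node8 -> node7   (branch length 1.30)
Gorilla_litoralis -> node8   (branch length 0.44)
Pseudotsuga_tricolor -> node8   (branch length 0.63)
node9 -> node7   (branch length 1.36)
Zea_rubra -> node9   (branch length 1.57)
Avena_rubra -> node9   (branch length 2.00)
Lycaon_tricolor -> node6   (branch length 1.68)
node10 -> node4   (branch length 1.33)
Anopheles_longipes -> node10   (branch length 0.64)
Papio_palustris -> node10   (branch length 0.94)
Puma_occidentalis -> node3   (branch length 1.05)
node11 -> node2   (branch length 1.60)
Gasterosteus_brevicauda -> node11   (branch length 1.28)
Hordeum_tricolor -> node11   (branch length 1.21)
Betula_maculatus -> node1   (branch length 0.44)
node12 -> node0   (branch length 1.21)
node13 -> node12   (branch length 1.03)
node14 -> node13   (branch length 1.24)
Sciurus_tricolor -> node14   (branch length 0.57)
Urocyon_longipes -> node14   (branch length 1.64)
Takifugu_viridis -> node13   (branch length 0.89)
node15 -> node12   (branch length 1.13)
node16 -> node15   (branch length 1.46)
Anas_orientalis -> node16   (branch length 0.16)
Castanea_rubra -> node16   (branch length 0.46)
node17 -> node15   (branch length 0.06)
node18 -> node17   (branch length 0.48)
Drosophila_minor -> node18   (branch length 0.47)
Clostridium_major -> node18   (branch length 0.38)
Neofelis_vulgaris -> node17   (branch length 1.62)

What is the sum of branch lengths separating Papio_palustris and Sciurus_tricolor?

The path runs Papio_palustris → … → MRCA → … → Sciurus_tricolor; the MRCA is the root of the tree.
Branch lengths along that path: 0.94 + 1.33 + 1.79 + 0.51 + 1.69 + 1.20 + 1.21 + 1.03 + 1.24 + 0.57 = 11.51.

11.51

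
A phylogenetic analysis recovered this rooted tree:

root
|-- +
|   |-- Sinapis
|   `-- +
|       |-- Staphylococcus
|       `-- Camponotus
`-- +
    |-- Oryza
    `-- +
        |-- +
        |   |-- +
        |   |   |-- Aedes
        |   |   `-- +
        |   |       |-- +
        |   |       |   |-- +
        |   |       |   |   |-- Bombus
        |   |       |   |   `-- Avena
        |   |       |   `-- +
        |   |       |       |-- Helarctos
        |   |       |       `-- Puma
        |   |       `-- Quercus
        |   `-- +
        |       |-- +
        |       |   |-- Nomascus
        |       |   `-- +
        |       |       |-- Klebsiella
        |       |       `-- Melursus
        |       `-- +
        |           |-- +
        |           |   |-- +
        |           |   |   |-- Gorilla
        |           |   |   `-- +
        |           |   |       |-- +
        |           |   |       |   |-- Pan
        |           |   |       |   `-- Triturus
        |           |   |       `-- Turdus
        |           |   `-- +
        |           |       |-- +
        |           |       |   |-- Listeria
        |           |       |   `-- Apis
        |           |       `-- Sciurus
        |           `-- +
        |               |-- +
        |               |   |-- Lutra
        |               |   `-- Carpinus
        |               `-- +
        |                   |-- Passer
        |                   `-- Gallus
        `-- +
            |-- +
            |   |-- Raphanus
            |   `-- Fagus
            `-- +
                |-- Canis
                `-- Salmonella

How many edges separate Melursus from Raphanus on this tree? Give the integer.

8

The MRCA of Melursus and Raphanus is the node subtending (((Aedes,(((Bombus,Avena),(Helarctos,Puma)),Quercus)),((Nomascus,(Klebsiella,Melursus)),(((Gorilla,((Pan,Triturus),Turdus)),((Listeria,Apis),Sciurus)),((Lutra,Carpinus),(Passer,Gallus))))),((Raphanus,Fagus),(Canis,Salmonella))).
From Melursus up to that node: 5 branches. From Raphanus up to the same node: 3 branches. Total: 5 + 3 = 8.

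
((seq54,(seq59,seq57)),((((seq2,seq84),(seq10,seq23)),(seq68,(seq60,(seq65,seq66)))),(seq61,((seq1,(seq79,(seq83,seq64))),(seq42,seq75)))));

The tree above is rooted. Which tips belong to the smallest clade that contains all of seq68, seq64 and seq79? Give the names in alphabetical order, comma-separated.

Tracing seq68: it sits inside (seq68,(seq60,(seq65,seq66))).
Tracing seq64: it sits inside (seq83,seq64).
Tracing seq79: it sits inside (seq79,(seq83,seq64)).
The smallest clade enclosing all 3 is ((((seq2,seq84),(seq10,seq23)),(seq68,(seq60,(seq65,seq66)))),(seq61,((seq1,(seq79,(seq83,seq64))),(seq42,seq75)))); the answer is its 15 terminal taxa in alphabetical order.

seq1, seq10, seq2, seq23, seq42, seq60, seq61, seq64, seq65, seq66, seq68, seq75, seq79, seq83, seq84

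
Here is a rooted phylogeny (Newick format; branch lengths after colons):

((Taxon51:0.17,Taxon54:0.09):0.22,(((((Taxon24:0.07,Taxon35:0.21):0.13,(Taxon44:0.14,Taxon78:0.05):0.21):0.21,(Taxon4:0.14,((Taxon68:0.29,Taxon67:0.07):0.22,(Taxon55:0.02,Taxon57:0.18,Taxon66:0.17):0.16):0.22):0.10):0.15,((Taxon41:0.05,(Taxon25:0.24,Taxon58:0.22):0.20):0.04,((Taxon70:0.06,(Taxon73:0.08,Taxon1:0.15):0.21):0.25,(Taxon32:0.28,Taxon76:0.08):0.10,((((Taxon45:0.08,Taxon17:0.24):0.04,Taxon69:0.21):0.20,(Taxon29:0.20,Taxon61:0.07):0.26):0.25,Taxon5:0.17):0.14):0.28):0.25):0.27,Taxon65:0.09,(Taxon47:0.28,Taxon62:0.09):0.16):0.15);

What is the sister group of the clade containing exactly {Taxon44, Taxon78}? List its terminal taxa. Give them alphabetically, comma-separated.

The clade containing exactly {Taxon44, Taxon78} attaches to the tree at the node subtending ((Taxon24,Taxon35),(Taxon44,Taxon78)).
The other lineage descending from that same node — the sister group — is (Taxon24,Taxon35); its 2 tips in alphabetical order are the answer.

Taxon24, Taxon35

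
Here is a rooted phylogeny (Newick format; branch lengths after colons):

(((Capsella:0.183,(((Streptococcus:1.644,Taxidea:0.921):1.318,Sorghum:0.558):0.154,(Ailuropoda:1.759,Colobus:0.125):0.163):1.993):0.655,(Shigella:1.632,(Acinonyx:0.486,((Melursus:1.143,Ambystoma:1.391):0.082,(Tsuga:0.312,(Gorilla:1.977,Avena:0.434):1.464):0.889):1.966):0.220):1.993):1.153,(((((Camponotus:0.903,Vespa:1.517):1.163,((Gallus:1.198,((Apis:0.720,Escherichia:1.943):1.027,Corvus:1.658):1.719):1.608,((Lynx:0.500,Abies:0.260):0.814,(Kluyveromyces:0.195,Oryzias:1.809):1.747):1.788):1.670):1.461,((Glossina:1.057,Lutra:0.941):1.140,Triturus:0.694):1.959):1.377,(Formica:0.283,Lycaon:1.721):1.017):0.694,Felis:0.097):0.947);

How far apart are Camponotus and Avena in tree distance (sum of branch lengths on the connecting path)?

14.664

The path runs Camponotus → … → MRCA → … → Avena; the MRCA is the root of the tree.
Branch lengths along that path: 0.903 + 1.163 + 1.461 + 1.377 + 0.694 + 0.947 + 1.153 + 1.993 + 0.220 + 1.966 + 0.889 + 1.464 + 0.434 = 14.664.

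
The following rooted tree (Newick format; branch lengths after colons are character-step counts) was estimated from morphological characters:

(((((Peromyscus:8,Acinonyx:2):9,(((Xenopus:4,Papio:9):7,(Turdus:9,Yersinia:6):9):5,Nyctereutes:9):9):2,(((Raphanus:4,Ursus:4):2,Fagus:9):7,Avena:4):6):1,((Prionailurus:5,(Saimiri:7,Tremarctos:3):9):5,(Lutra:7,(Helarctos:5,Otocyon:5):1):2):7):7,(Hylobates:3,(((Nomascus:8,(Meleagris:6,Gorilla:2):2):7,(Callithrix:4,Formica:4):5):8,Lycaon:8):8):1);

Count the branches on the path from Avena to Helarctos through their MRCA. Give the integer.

The MRCA of Avena and Helarctos is the node subtending ((((Peromyscus,Acinonyx),(((Xenopus,Papio),(Turdus,Yersinia)),Nyctereutes)),(((Raphanus,Ursus),Fagus),Avena)),((Prionailurus,(Saimiri,Tremarctos)),(Lutra,(Helarctos,Otocyon)))).
From Avena up to that node: 3 branches. From Helarctos up to the same node: 4 branches. Total: 3 + 4 = 7.

7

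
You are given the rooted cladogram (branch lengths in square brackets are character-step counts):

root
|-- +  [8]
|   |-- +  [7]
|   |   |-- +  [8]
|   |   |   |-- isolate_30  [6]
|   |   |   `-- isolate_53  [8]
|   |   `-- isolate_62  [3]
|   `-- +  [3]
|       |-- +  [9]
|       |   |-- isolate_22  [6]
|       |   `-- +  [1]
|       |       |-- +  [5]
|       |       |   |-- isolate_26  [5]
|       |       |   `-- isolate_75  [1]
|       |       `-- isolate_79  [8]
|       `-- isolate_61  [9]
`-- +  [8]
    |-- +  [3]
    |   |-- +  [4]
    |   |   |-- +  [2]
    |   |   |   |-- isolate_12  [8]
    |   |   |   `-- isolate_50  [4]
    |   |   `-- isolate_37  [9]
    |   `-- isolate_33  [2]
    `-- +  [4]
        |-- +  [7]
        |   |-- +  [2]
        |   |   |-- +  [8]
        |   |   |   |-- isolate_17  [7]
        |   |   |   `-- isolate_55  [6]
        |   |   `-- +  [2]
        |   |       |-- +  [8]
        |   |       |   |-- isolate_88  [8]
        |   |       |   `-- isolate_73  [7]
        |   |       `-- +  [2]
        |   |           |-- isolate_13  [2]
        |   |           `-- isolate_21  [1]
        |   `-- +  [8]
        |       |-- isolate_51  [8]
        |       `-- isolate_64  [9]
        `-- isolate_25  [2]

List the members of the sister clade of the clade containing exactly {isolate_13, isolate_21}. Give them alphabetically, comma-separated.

The clade containing exactly {isolate_13, isolate_21} attaches to the tree at the node subtending ((isolate_88,isolate_73),(isolate_13,isolate_21)).
The other lineage descending from that same node — the sister group — is (isolate_88,isolate_73); its 2 tips in alphabetical order are the answer.

isolate_73, isolate_88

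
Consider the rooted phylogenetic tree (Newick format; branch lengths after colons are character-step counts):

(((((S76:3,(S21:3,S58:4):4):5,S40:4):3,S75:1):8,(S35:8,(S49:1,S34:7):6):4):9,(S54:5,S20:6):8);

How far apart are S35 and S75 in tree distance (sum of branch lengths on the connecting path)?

21

The path runs S35 → … → MRCA → … → S75; the MRCA is the node subtending ((((S76,(S21,S58)),S40),S75),(S35,(S49,S34))).
Branch lengths along that path: 8 + 4 + 8 + 1 = 21.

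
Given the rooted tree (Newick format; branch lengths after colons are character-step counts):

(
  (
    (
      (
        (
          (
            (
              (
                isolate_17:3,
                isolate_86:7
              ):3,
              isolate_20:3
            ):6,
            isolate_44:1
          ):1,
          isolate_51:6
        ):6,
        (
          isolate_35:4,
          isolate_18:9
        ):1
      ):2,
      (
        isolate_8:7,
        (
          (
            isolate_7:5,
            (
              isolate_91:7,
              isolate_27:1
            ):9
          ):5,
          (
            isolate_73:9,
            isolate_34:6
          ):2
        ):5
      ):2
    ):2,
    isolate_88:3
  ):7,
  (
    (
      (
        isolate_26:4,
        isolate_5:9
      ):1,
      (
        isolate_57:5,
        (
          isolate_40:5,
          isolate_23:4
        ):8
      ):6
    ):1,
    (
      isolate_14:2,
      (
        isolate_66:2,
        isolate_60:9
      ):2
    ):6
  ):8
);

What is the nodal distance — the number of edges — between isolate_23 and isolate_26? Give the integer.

The MRCA of isolate_23 and isolate_26 is the node subtending ((isolate_26,isolate_5),(isolate_57,(isolate_40,isolate_23))).
From isolate_23 up to that node: 3 branches. From isolate_26 up to the same node: 2 branches. Total: 3 + 2 = 5.

5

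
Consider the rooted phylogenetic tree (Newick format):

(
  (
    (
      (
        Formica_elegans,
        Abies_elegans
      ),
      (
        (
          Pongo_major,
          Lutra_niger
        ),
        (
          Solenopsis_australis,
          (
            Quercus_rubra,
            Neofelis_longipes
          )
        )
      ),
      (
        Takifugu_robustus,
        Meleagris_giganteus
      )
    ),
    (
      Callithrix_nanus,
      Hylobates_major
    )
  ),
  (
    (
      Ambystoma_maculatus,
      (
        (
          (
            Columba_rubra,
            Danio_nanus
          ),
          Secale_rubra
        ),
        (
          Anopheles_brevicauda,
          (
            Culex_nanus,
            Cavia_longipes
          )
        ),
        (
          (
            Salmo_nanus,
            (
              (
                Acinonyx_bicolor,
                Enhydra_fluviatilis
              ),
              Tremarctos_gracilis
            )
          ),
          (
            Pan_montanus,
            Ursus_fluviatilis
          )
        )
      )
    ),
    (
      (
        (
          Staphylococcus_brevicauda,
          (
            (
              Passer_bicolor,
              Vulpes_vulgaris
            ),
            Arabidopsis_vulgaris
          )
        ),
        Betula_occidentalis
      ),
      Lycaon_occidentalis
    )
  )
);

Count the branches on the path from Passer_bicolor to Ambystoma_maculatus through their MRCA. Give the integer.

8

The MRCA of Passer_bicolor and Ambystoma_maculatus is the node subtending ((Ambystoma_maculatus,(((Columba_rubra,Danio_nanus),Secale_rubra),(Anopheles_brevicauda,(Culex_nanus,Cavia_longipes)),((Salmo_nanus,((Acinonyx_bicolor,Enhydra_fluviatilis),Tremarctos_gracilis)),(Pan_montanus,Ursus_fluviatilis)))),(((Staphylococcus_brevicauda,((Passer_bicolor,Vulpes_vulgaris),Arabidopsis_vulgaris)),Betula_occidentalis),Lycaon_occidentalis)).
From Passer_bicolor up to that node: 6 branches. From Ambystoma_maculatus up to the same node: 2 branches. Total: 6 + 2 = 8.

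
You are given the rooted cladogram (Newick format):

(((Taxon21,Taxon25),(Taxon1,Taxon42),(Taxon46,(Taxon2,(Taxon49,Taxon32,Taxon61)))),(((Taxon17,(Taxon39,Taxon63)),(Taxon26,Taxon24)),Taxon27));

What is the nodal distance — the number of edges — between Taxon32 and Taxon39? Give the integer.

The MRCA of Taxon32 and Taxon39 is the root of the tree.
From Taxon32 up to that node: 5 branches. From Taxon39 up to the same node: 5 branches. Total: 5 + 5 = 10.

10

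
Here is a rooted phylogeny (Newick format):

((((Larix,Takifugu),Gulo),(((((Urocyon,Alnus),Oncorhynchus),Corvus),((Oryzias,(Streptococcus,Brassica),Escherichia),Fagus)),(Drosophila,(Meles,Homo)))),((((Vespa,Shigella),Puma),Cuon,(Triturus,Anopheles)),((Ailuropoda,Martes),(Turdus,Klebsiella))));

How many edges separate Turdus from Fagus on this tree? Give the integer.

9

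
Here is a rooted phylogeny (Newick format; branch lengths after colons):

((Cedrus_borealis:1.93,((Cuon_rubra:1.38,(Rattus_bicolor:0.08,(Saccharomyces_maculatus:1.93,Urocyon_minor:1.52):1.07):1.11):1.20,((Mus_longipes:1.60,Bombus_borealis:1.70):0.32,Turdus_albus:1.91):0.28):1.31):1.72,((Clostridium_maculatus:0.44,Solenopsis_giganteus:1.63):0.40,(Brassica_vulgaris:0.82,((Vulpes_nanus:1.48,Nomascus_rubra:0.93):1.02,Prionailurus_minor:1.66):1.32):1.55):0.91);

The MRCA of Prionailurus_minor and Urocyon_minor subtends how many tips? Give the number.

14

The MRCA of Prionailurus_minor and Urocyon_minor is the root, so the clade is the entire tree.
That clade contains 14 terminal taxa: Bombus_borealis, Brassica_vulgaris, Cedrus_borealis, Clostridium_maculatus, Cuon_rubra, Mus_longipes, Nomascus_rubra, Prionailurus_minor, Rattus_bicolor, Saccharomyces_maculatus, Solenopsis_giganteus, Turdus_albus, Urocyon_minor, Vulpes_nanus.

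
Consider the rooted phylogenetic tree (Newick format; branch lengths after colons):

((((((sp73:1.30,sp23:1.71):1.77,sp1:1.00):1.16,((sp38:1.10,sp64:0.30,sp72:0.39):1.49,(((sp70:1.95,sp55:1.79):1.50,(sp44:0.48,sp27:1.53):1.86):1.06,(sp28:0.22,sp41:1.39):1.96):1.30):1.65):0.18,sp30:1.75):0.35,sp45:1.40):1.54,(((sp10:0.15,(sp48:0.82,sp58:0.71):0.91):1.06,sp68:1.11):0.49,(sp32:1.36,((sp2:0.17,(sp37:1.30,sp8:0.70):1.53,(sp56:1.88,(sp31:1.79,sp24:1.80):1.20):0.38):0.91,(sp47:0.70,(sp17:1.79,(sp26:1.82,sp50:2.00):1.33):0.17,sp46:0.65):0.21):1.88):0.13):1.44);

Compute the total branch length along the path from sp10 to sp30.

The path runs sp10 → … → MRCA → … → sp30; the MRCA is the root of the tree.
Branch lengths along that path: 0.15 + 1.06 + 0.49 + 1.44 + 1.54 + 0.35 + 1.75 = 6.78.

6.78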